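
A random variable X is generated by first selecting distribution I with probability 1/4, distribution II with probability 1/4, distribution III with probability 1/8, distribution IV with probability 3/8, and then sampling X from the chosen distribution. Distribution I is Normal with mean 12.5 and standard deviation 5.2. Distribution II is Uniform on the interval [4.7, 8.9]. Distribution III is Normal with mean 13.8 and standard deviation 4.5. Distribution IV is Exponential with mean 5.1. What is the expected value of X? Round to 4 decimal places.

Component means — I: 12.5; II: 6.8; III: 13.8; IV: 5.1.
E[X] = 0.25·12.5 + 0.25·6.8 + 0.125·13.8 + 0.375·5.1 = 8.4625.

8.4625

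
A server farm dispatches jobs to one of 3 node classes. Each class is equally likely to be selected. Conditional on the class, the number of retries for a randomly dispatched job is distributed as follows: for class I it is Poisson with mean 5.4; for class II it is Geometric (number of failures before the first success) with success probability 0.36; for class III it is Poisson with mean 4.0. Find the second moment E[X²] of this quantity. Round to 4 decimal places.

For each component E[X²] = Var + (mean)², giving I: 34.56; II: 8.09877; III: 20.
Overall E[X²] = 0.333333·34.56 + 0.333333·8.09877 + 0.333333·20 = 20.8863.

20.8863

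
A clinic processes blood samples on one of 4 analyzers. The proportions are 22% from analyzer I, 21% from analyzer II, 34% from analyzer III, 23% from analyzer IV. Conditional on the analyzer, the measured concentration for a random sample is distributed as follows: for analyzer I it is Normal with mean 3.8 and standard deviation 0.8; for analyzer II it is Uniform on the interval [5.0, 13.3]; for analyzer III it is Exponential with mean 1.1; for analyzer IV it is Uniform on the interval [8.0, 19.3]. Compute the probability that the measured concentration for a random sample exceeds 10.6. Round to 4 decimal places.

Conditional on each analyzer, P(X > 10.6): I: 0; II: 0.325301; III: 6.53101e-05; IV: 0.769912.
By total probability, P(X > 10.6) = 0.22·0 + 0.21·0.325301 + 0.34·6.53101e-05 + 0.23·0.769912 = 0.245415.

0.2454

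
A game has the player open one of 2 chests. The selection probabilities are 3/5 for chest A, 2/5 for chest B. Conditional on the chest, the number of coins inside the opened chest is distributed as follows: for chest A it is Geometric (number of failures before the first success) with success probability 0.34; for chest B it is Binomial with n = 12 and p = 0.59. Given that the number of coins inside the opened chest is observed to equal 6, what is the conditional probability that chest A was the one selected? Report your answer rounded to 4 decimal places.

0.1855

Likelihoods P(X=6 | ·): A: 0.0281023; B: 0.185134.
Posterior ∝ prior × likelihood. Numerator for A: 0.6·0.0281023 = 0.0168614.
Normalizing constant: 0.6·0.0281023 + 0.4·0.185134 = 0.0909152.
P(A | observation) = 0.0168614 / 0.0909152 = 0.185463.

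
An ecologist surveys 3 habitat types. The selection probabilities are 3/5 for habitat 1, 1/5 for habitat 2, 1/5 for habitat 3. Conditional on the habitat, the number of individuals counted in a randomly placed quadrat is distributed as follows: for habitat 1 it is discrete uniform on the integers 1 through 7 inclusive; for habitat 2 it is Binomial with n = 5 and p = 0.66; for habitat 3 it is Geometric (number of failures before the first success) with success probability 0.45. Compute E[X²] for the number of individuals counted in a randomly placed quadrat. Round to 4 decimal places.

For each component E[X²] = Var + (mean)², giving 1: 20; 2: 12.012; 3: 4.20988.
Overall E[X²] = 0.6·20 + 0.2·12.012 + 0.2·4.20988 = 15.2444.

15.2444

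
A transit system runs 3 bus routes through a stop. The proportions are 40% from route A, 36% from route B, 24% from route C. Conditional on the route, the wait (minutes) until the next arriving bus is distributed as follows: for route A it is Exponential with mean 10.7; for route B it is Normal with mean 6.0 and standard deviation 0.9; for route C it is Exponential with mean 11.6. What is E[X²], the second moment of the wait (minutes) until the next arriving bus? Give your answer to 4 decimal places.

For each component E[X²] = Var + (mean)², giving A: 228.98; B: 36.81; C: 269.12.
Overall E[X²] = 0.4·228.98 + 0.36·36.81 + 0.24·269.12 = 169.432.

169.4324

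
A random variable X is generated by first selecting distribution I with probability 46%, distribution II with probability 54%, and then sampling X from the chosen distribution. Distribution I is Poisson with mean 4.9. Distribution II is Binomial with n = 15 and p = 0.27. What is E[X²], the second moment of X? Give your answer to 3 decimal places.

23.752

For each component E[X²] = Var + (mean)², giving I: 28.91; II: 19.359.
Overall E[X²] = 0.46·28.91 + 0.54·19.359 = 23.7525.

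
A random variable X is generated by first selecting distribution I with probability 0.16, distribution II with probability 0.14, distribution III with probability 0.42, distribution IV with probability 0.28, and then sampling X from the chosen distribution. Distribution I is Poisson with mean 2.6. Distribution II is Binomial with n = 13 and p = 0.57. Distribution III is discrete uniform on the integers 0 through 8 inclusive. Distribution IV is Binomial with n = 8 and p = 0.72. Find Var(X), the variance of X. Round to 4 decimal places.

6.3657

Per component, I: μ=2.6, E[X²]=9.36; II: μ=7.41, E[X²]=58.0944; III: μ=4, E[X²]=22.6667; IV: μ=5.76, E[X²]=34.7904.
E[X] = 0.16·2.6 + 0.14·7.41 + 0.42·4 + 0.28·5.76 = 4.7462.
E[X²] = 0.16·9.36 + 0.14·58.0944 + 0.42·22.6667 + 0.28·34.7904 = 28.8921.
Var(X) = E[X²] − (E[X])² = 28.8921 − 22.5264 = 6.36571.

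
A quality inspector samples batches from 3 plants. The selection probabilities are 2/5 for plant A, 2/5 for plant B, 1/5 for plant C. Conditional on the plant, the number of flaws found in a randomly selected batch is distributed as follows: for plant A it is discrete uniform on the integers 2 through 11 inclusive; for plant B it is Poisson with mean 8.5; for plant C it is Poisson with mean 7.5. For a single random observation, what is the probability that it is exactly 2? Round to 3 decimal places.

Conditional on each plant, P(X = 2): A: 0.1; B: 0.00735029; C: 0.0155555.
By total probability, P(X = 2) = 0.4·0.1 + 0.4·0.00735029 + 0.2·0.0155555 = 0.0460512.

0.046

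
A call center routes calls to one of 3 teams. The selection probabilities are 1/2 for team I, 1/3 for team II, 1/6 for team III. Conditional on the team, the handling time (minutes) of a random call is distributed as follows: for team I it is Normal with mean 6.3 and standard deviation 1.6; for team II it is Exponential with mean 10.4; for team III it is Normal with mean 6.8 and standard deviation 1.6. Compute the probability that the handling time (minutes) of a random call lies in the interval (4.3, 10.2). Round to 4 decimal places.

0.6929

Conditional on each team, P(4.3 < X < 10.2): I: 0.886956; II: 0.286334; III: 0.924122.
By total probability, P(4.3 < X < 10.2) = 0.5·0.886956 + 0.333333·0.286334 + 0.166667·0.924122 = 0.692943.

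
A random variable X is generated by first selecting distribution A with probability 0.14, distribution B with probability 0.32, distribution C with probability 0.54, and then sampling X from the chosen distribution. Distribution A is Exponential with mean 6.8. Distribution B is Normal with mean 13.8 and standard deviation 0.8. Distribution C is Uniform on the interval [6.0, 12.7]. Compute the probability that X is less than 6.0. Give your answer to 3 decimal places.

0.082

Conditional on each component, P(X < 6.0): A: 0.586192; B: 0; C: 0.
By total probability, P(X < 6.0) = 0.14·0.586192 + 0.32·0 + 0.54·0 = 0.0820669.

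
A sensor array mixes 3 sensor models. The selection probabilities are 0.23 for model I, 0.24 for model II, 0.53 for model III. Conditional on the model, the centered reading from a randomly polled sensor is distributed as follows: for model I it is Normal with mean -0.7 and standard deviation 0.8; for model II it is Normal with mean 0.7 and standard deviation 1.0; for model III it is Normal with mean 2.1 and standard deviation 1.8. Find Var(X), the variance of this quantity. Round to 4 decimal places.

Per component, I: μ=-0.7, E[X²]=1.13; II: μ=0.7, E[X²]=1.49; III: μ=2.1, E[X²]=7.65.
E[X] = 0.23·-0.7 + 0.24·0.7 + 0.53·2.1 = 1.12.
E[X²] = 0.23·1.13 + 0.24·1.49 + 0.53·7.65 = 4.672.
Var(X) = E[X²] − (E[X])² = 4.672 − 1.2544 = 3.4176.

3.4176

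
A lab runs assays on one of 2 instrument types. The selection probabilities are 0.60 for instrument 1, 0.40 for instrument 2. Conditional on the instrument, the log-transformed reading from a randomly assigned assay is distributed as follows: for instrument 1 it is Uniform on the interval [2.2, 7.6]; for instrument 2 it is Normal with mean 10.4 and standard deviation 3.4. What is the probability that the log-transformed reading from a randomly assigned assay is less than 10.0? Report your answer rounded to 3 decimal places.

Conditional on each instrument, P(X < 10.0): 1: 1; 2: 0.453174.
By total probability, P(X < 10.0) = 0.6·1 + 0.4·0.453174 = 0.781269.

0.781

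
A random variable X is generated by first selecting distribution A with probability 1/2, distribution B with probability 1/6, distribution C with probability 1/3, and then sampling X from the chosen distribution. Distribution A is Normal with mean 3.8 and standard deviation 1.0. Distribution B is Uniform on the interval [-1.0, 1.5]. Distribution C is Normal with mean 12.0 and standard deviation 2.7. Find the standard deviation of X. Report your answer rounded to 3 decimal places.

Per component, A: μ=3.8, E[X²]=15.44; B: μ=0.25, E[X²]=0.583333; C: μ=12, E[X²]=151.29.
E[X] = 0.5·3.8 + 0.166667·0.25 + 0.333333·12 = 5.94167.
E[X²] = 0.5·15.44 + 0.166667·0.583333 + 0.333333·151.29 = 58.2472.
Var(X) = E[X²] − (E[X])² = 58.2472 − 35.3034 = 22.9438.
SD(X) = √22.9438 = 4.78997.

4.790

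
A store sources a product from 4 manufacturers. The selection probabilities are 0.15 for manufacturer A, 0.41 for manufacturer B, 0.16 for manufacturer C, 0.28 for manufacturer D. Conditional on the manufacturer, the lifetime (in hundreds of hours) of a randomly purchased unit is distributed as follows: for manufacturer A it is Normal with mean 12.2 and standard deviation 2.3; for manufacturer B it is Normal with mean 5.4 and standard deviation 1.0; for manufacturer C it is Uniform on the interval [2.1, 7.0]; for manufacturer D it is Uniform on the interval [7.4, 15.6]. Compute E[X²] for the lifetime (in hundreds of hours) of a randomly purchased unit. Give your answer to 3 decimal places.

For each component E[X²] = Var + (mean)², giving A: 154.13; B: 30.16; C: 22.7033; D: 137.853.
Overall E[X²] = 0.15·154.13 + 0.41·30.16 + 0.16·22.7033 + 0.28·137.853 = 77.7166.

77.717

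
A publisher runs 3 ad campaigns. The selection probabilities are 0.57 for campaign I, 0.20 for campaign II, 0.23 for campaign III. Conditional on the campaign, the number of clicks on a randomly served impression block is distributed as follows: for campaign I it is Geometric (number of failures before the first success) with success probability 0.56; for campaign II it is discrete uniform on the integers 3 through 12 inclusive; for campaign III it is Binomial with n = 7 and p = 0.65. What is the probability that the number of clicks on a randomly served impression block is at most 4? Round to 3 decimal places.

Conditional on each campaign, P(X ≤ 4): I: 0.983508; II: 0.2; III: 0.467717.
By total probability, P(X ≤ 4) = 0.57·0.983508 + 0.2·0.2 + 0.23·0.467717 = 0.708175.

0.708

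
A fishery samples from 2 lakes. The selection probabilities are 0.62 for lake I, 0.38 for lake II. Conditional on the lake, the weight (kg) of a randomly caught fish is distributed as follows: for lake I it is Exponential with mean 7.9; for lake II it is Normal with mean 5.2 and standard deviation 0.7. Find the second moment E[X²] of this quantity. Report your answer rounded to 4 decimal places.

87.8498

For each component E[X²] = Var + (mean)², giving I: 124.82; II: 27.53.
Overall E[X²] = 0.62·124.82 + 0.38·27.53 = 87.8498.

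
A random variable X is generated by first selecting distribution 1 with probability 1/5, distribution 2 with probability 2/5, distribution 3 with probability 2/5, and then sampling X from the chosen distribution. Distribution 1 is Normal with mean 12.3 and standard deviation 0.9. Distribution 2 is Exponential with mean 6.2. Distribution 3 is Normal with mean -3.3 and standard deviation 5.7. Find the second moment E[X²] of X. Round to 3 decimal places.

78.524

For each component E[X²] = Var + (mean)², giving 1: 152.1; 2: 76.88; 3: 43.38.
Overall E[X²] = 0.2·152.1 + 0.4·76.88 + 0.4·43.38 = 78.524.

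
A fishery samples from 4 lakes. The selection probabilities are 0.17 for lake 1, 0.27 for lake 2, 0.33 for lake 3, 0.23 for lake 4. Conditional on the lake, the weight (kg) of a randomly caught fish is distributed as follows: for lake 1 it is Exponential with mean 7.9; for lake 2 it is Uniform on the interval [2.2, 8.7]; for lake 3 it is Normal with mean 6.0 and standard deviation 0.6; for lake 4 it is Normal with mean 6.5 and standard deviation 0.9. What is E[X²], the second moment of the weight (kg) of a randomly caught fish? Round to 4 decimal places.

52.0923

For each component E[X²] = Var + (mean)², giving 1: 124.82; 2: 33.2233; 3: 36.36; 4: 43.06.
Overall E[X²] = 0.17·124.82 + 0.27·33.2233 + 0.33·36.36 + 0.23·43.06 = 52.0923.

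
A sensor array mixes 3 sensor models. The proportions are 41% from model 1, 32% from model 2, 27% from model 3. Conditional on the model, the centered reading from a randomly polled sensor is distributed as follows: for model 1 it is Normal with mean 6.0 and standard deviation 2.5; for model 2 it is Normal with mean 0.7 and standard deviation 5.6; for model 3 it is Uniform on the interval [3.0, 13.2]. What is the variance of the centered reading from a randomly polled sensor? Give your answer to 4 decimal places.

Per component, 1: μ=6, E[X²]=42.25; 2: μ=0.7, E[X²]=31.85; 3: μ=8.1, E[X²]=74.28.
E[X] = 0.41·6 + 0.32·0.7 + 0.27·8.1 = 4.871.
E[X²] = 0.41·42.25 + 0.32·31.85 + 0.27·74.28 = 47.5701.
Var(X) = E[X²] − (E[X])² = 47.5701 − 23.7266 = 23.8435.

23.8435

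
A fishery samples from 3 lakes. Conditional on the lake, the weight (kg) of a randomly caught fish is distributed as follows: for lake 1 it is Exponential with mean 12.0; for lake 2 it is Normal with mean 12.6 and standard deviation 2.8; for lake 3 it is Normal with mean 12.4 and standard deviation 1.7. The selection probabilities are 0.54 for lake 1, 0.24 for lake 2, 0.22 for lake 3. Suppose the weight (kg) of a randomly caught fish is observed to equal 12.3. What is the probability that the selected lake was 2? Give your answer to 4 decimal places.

Likelihoods f(12.3 | ·): 1: 0.0298997; 2: 0.141664; 3: 0.234266.
Posterior ∝ prior × likelihood. Numerator for 2: 0.24·0.141664 = 0.0339993.
Normalizing constant: 0.54·0.0298997 + 0.24·0.141664 + 0.22·0.234266 = 0.101684.
P(2 | observation) = 0.0339993 / 0.101684 = 0.334364.

0.3344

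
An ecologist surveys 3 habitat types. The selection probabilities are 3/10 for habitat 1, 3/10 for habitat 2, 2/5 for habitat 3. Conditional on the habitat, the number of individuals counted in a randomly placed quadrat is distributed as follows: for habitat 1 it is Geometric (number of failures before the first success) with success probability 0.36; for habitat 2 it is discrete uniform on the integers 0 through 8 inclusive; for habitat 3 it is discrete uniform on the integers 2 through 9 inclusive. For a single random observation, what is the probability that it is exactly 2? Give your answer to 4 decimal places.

Conditional on each habitat, P(X = 2): 1: 0.147456; 2: 0.111111; 3: 0.125.
By total probability, P(X = 2) = 0.3·0.147456 + 0.3·0.111111 + 0.4·0.125 = 0.12757.

0.1276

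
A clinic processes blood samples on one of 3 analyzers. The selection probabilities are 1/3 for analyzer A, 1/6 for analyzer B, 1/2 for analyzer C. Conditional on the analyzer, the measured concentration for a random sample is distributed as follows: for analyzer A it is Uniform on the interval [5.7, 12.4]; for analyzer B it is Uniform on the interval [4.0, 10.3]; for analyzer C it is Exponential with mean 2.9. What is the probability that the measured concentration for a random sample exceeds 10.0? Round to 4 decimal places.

Conditional on each analyzer, P(X > 10.0): A: 0.358209; B: 0.047619; C: 0.0318004.
By total probability, P(X > 10.0) = 0.333333·0.358209 + 0.166667·0.047619 + 0.5·0.0318004 = 0.14324.

0.1432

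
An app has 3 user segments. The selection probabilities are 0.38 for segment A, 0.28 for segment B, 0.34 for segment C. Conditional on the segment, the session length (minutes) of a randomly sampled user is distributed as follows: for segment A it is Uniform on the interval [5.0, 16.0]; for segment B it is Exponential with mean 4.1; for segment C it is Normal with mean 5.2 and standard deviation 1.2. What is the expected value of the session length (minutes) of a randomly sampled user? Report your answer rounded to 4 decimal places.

Component means — A: 10.5; B: 4.1; C: 5.2.
E[X] = 0.38·10.5 + 0.28·4.1 + 0.34·5.2 = 6.906.

6.9060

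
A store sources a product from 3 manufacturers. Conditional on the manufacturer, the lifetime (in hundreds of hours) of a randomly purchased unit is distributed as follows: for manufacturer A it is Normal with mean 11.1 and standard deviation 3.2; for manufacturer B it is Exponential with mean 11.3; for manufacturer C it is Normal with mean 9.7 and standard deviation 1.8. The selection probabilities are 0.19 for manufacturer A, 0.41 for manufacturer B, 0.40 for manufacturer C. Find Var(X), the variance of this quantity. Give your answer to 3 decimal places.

56.166

Per component, A: μ=11.1, E[X²]=133.45; B: μ=11.3, E[X²]=255.38; C: μ=9.7, E[X²]=97.33.
E[X] = 0.19·11.1 + 0.41·11.3 + 0.4·9.7 = 10.622.
E[X²] = 0.19·133.45 + 0.41·255.38 + 0.4·97.33 = 168.993.
Var(X) = E[X²] − (E[X])² = 168.993 − 112.827 = 56.1664.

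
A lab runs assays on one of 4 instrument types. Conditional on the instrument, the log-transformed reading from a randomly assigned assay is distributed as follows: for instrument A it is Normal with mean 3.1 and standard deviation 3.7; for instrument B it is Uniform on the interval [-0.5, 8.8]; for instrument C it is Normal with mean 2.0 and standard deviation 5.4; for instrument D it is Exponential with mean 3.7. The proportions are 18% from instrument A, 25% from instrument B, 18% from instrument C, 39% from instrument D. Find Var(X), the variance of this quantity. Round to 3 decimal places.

Per component, A: μ=3.1, E[X²]=23.3; B: μ=4.15, E[X²]=24.43; C: μ=2, E[X²]=33.16; D: μ=3.7, E[X²]=27.38.
E[X] = 0.18·3.1 + 0.25·4.15 + 0.18·2 + 0.39·3.7 = 3.3985.
E[X²] = 0.18·23.3 + 0.25·24.43 + 0.18·33.16 + 0.39·27.38 = 26.9485.
Var(X) = E[X²] − (E[X])² = 26.9485 − 11.5498 = 15.3987.

15.399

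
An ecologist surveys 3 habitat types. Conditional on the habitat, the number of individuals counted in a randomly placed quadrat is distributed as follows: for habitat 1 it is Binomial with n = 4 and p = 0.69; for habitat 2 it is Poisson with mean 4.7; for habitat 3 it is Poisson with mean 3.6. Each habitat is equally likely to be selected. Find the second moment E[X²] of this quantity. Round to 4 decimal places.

For each component E[X²] = Var + (mean)², giving 1: 8.4732; 2: 26.79; 3: 16.56.
Overall E[X²] = 0.333333·8.4732 + 0.333333·26.79 + 0.333333·16.56 = 17.2744.

17.2744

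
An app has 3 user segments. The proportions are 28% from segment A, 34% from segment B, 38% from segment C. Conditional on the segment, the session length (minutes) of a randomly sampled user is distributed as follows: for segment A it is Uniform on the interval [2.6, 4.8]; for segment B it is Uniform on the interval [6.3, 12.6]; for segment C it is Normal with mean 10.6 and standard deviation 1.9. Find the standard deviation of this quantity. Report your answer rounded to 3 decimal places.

3.316

Per component, A: μ=3.7, E[X²]=14.0933; B: μ=9.45, E[X²]=92.61; C: μ=10.6, E[X²]=115.97.
E[X] = 0.28·3.7 + 0.34·9.45 + 0.38·10.6 = 8.277.
E[X²] = 0.28·14.0933 + 0.34·92.61 + 0.38·115.97 = 79.5021.
Var(X) = E[X²] − (E[X])² = 79.5021 − 68.5087 = 10.9934.
SD(X) = √10.9934 = 3.31563.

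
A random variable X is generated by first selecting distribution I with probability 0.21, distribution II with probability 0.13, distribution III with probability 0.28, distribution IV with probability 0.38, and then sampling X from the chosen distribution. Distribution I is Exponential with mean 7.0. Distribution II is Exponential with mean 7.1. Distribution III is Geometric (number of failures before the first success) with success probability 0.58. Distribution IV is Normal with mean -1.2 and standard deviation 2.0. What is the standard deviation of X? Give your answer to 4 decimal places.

5.6278

Per component, I: μ=7, E[X²]=98; II: μ=7.1, E[X²]=100.82; III: μ=0.724138, E[X²]=1.77289; IV: μ=-1.2, E[X²]=5.44.
E[X] = 0.21·7 + 0.13·7.1 + 0.28·0.724138 + 0.38·-1.2 = 2.13976.
E[X²] = 0.21·98 + 0.13·100.82 + 0.28·1.77289 + 0.38·5.44 = 36.2502.
Var(X) = E[X²] − (E[X])² = 36.2502 − 4.57857 = 31.6716.
SD(X) = √31.6716 = 5.62776.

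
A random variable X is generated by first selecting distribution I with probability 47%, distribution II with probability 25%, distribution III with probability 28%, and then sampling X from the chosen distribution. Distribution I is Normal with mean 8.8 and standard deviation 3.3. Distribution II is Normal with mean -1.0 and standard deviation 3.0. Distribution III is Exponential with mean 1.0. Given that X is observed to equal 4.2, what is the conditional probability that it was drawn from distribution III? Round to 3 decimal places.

0.127

Likelihoods f(4.2 | ·): I: 0.0457577; II: 0.0296062; III: 0.0149956.
Posterior ∝ prior × likelihood. Numerator for III: 0.28·0.0149956 = 0.00419876.
Normalizing constant: 0.47·0.0457577 + 0.25·0.0296062 + 0.28·0.0149956 = 0.0331064.
P(III | observation) = 0.00419876 / 0.0331064 = 0.126826.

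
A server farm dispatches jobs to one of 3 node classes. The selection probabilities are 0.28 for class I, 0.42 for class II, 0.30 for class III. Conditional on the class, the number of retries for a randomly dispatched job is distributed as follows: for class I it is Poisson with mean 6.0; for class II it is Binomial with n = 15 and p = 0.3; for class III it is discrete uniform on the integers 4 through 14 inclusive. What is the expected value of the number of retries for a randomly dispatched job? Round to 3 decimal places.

6.270

Component means — I: 6; II: 4.5; III: 9.
E[X] = 0.28·6 + 0.42·4.5 + 0.3·9 = 6.27.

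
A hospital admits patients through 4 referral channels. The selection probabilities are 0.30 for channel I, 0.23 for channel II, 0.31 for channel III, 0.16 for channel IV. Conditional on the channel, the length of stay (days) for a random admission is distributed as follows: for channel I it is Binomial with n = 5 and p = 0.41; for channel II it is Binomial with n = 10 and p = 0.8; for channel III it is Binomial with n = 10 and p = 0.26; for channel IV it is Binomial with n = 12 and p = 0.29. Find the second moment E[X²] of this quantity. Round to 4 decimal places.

21.7366

For each component E[X²] = Var + (mean)², giving I: 5.412; II: 65.6; III: 8.684; IV: 14.5812.
Overall E[X²] = 0.3·5.412 + 0.23·65.6 + 0.31·8.684 + 0.16·14.5812 = 21.7366.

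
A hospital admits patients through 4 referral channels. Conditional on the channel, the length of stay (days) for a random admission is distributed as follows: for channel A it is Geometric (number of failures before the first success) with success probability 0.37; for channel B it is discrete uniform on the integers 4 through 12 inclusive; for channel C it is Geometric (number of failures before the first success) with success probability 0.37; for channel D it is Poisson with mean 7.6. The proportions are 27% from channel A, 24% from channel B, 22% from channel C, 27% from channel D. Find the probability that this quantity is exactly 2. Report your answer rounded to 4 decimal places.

Conditional on each channel, P(X = 2): A: 0.146853; B: 0; C: 0.146853; D: 0.014453.
By total probability, P(X = 2) = 0.27·0.146853 + 0.24·0 + 0.22·0.146853 + 0.27·0.014453 = 0.0758603.

0.0759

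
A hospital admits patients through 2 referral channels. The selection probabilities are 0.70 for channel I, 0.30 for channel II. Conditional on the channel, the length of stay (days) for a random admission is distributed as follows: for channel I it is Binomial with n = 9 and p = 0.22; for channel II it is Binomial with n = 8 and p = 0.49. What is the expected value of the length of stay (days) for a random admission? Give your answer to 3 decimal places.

Component means — I: 1.98; II: 3.92.
E[X] = 0.7·1.98 + 0.3·3.92 = 2.562.

2.562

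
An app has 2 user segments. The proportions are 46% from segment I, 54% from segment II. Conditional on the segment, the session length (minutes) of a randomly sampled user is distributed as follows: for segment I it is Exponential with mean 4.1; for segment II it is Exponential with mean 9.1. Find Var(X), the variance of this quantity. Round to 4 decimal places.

58.6600

Per component, I: μ=4.1, E[X²]=33.62; II: μ=9.1, E[X²]=165.62.
E[X] = 0.46·4.1 + 0.54·9.1 = 6.8.
E[X²] = 0.46·33.62 + 0.54·165.62 = 104.9.
Var(X) = E[X²] − (E[X])² = 104.9 − 46.24 = 58.66.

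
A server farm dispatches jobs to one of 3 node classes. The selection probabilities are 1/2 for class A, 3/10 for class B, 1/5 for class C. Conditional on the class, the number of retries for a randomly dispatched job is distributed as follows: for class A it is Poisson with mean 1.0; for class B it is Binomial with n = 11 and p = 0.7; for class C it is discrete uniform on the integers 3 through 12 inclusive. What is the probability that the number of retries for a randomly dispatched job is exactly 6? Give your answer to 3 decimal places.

Conditional on each class, P(X = 6): A: 0.000510944; B: 0.13208; C: 0.1.
By total probability, P(X = 6) = 0.5·0.000510944 + 0.3·0.13208 + 0.2·0.1 = 0.0598794.

0.060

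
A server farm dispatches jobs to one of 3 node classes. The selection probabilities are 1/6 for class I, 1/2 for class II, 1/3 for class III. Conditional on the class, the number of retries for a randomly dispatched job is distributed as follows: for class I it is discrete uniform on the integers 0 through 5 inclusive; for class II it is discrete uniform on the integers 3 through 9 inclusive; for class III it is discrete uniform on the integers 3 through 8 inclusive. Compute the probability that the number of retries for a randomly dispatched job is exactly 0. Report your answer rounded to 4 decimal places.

0.0278

Conditional on each class, P(X = 0): I: 0.166667; II: 0; III: 0.
By total probability, P(X = 0) = 0.166667·0.166667 + 0.5·0 + 0.333333·0 = 0.0277778.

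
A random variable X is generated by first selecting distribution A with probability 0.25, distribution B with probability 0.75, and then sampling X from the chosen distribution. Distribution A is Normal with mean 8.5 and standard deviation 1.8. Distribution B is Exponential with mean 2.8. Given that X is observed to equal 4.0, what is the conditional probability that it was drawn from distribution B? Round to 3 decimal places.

Likelihoods f(4.0 | ·): A: 0.00973794; B: 0.0855897.
Posterior ∝ prior × likelihood. Numerator for B: 0.75·0.0855897 = 0.0641922.
Normalizing constant: 0.25·0.00973794 + 0.75·0.0855897 = 0.0666267.
P(B | observation) = 0.0641922 / 0.0666267 = 0.963461.

0.963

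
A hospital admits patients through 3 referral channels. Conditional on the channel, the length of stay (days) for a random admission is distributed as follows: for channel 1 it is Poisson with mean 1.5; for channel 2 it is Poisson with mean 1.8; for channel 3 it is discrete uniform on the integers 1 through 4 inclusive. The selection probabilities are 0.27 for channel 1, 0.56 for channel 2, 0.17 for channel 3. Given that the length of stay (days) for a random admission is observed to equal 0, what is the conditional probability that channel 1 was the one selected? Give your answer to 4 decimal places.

Likelihoods P(X=0 | ·): 1: 0.22313; 2: 0.165299; 3: 0.
Posterior ∝ prior × likelihood. Numerator for 1: 0.27·0.22313 = 0.0602451.
Normalizing constant: 0.27·0.22313 + 0.56·0.165299 + 0.17·0 = 0.152813.
P(1 | observation) = 0.0602451 / 0.152813 = 0.394242.

0.3942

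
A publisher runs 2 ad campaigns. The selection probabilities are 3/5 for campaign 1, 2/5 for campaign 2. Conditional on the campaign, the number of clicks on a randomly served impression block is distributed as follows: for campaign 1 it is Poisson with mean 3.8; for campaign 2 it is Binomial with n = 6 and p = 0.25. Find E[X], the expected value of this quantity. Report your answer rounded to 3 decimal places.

Component means — 1: 3.8; 2: 1.5.
E[X] = 0.6·3.8 + 0.4·1.5 = 2.88.

2.880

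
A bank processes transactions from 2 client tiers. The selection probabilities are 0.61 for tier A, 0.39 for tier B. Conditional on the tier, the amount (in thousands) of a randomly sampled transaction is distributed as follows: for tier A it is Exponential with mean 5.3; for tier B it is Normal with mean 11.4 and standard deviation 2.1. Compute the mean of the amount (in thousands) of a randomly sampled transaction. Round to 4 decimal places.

7.6790

Component means — A: 5.3; B: 11.4.
E[X] = 0.61·5.3 + 0.39·11.4 = 7.679.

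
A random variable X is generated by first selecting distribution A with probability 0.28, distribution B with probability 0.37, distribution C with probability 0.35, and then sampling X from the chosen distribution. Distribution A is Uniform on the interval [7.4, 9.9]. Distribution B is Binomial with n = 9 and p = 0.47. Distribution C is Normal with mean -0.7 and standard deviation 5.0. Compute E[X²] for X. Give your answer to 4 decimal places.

For each component E[X²] = Var + (mean)², giving A: 75.3433; B: 20.1348; C: 25.49.
Overall E[X²] = 0.28·75.3433 + 0.37·20.1348 + 0.35·25.49 = 37.4675.

37.4675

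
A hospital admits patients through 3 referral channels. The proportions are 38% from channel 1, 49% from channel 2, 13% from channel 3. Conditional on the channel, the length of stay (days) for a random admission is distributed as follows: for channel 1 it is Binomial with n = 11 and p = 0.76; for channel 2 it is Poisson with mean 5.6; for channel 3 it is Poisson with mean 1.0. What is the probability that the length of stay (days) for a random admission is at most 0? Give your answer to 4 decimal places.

0.0496

Conditional on each channel, P(X ≤ 0): 1: 1.52168e-07; 2: 0.00369786; 3: 0.367879.
By total probability, P(X ≤ 0) = 0.38·1.52168e-07 + 0.49·0.00369786 + 0.13·0.367879 = 0.0496363.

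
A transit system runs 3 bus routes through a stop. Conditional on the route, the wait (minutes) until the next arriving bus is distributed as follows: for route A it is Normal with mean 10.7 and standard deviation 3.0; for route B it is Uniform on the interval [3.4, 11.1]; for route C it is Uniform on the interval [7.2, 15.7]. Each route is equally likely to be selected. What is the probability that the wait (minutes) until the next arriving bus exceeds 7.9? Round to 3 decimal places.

0.719

Conditional on each route, P(X > 7.9): A: 0.824676; B: 0.415584; C: 0.917647.
By total probability, P(X > 7.9) = 0.333333·0.824676 + 0.333333·0.415584 + 0.333333·0.917647 = 0.719303.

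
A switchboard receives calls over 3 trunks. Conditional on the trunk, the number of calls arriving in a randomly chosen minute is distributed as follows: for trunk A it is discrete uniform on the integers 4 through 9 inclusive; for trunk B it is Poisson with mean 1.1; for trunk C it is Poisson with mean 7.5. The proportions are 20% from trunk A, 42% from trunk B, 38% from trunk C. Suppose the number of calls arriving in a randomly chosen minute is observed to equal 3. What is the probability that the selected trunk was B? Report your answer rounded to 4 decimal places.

Likelihoods P(X=3 | ·): A: 0; B: 0.0738419; C: 0.0388887.
Posterior ∝ prior × likelihood. Numerator for B: 0.42·0.0738419 = 0.0310136.
Normalizing constant: 0.2·0 + 0.42·0.0738419 + 0.38·0.0388887 = 0.0457913.
P(B | observation) = 0.0310136 / 0.0457913 = 0.677281.

0.6773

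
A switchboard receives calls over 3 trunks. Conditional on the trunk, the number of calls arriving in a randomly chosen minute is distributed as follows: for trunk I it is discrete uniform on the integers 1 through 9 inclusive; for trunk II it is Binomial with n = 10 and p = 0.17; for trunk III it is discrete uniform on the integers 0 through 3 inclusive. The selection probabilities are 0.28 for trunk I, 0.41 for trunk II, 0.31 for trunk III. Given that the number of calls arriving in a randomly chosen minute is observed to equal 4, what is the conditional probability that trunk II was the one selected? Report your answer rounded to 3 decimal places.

0.430

Likelihoods P(X=4 | ·): I: 0.111111; II: 0.0573434; III: 0.
Posterior ∝ prior × likelihood. Numerator for II: 0.41·0.0573434 = 0.0235108.
Normalizing constant: 0.28·0.111111 + 0.41·0.0573434 + 0.31·0 = 0.0546219.
P(II | observation) = 0.0235108 / 0.0546219 = 0.430428.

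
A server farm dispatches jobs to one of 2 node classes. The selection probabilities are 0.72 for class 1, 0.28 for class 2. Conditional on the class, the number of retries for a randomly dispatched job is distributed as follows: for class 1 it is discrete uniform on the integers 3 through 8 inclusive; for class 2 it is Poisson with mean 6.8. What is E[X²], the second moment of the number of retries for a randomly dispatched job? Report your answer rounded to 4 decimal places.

For each component E[X²] = Var + (mean)², giving 1: 33.1667; 2: 53.04.
Overall E[X²] = 0.72·33.1667 + 0.28·53.04 = 38.7312.

38.7312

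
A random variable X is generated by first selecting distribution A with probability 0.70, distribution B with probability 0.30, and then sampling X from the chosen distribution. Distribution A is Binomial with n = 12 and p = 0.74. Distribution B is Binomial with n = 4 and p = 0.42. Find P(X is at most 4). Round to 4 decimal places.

Conditional on each component, P(X ≤ 4): A: 0.00363811; B: 1.
By total probability, P(X ≤ 4) = 0.7·0.00363811 + 0.3·1 = 0.302547.

0.3025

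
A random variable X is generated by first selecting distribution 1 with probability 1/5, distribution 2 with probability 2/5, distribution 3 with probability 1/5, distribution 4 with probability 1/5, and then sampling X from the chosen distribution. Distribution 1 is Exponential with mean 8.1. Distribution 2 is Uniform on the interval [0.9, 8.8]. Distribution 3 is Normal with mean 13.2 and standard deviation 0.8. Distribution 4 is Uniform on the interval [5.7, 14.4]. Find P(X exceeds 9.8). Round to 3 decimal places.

0.365

Conditional on each component, P(X > 9.8): 1: 0.298234; 2: 0; 3: 0.999989; 4: 0.528736.
By total probability, P(X > 9.8) = 0.2·0.298234 + 0.4·0 + 0.2·0.999989 + 0.2·0.528736 = 0.365392.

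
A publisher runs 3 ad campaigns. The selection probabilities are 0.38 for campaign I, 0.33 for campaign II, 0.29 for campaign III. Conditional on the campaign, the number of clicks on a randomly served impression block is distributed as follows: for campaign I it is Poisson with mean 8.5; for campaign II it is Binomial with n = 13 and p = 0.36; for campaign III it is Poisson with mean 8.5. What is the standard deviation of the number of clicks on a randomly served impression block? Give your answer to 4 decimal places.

Per component, I: μ=8.5, E[X²]=80.75; II: μ=4.68, E[X²]=24.8976; III: μ=8.5, E[X²]=80.75.
E[X] = 0.38·8.5 + 0.33·4.68 + 0.29·8.5 = 7.2394.
E[X²] = 0.38·80.75 + 0.33·24.8976 + 0.29·80.75 = 62.3187.
Var(X) = E[X²] − (E[X])² = 62.3187 − 52.4089 = 9.9098.
SD(X) = √9.9098 = 3.14798.

3.1480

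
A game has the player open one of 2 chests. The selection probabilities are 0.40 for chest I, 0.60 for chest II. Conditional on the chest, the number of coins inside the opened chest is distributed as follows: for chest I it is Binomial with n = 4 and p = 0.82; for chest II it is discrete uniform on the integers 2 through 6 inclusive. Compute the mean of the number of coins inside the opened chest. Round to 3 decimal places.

3.712

Component means — I: 3.28; II: 4.
E[X] = 0.4·3.28 + 0.6·4 = 3.712.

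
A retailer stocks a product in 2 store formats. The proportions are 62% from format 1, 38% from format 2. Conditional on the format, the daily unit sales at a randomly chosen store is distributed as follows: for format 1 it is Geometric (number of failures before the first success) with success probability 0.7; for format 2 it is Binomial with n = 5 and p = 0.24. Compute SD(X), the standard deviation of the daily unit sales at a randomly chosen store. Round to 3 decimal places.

Per component, 1: μ=0.428571, E[X²]=0.795918; 2: μ=1.2, E[X²]=2.352.
E[X] = 0.62·0.428571 + 0.38·1.2 = 0.721714.
E[X²] = 0.62·0.795918 + 0.38·2.352 = 1.38723.
Var(X) = E[X²] − (E[X])² = 1.38723 − 0.520872 = 0.866358.
SD(X) = √0.866358 = 0.930783.

0.931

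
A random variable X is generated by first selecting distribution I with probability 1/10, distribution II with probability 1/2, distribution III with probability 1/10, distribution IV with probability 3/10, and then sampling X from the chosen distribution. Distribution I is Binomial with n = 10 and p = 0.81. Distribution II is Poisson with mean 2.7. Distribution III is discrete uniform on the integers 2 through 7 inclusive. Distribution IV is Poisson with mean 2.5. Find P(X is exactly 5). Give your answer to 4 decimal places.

Conditional on each component, P(X = 5): I: 0.0217567; II: 0.0803605; III: 0.166667; IV: 0.0668009.
By total probability, P(X = 5) = 0.1·0.0217567 + 0.5·0.0803605 + 0.1·0.166667 + 0.3·0.0668009 = 0.0790629.

0.0791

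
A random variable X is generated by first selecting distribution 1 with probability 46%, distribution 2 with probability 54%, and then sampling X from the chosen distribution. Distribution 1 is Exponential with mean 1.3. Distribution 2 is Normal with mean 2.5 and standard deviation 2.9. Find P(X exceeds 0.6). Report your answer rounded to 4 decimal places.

Conditional on each component, P(X > 0.6): 1: 0.630313; 2: 0.743822.
By total probability, P(X > 0.6) = 0.46·0.630313 + 0.54·0.743822 = 0.691608.

0.6916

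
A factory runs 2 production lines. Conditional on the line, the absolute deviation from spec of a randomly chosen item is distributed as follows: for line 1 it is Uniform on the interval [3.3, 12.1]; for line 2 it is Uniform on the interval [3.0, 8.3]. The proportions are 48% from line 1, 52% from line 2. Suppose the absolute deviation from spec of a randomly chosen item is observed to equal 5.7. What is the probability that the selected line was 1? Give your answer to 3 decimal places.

Likelihoods f(5.7 | ·): 1: 0.113636; 2: 0.188679.
Posterior ∝ prior × likelihood. Numerator for 1: 0.48·0.113636 = 0.0545455.
Normalizing constant: 0.48·0.113636 + 0.52·0.188679 = 0.152659.
P(1 | observation) = 0.0545455 / 0.152659 = 0.357303.

0.357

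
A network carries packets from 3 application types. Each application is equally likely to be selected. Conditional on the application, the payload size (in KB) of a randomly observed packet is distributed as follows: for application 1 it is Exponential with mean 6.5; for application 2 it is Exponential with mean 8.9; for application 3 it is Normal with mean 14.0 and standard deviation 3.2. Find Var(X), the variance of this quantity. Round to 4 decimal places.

53.6800

Per component, 1: μ=6.5, E[X²]=84.5; 2: μ=8.9, E[X²]=158.42; 3: μ=14, E[X²]=206.24.
E[X] = 0.333333·6.5 + 0.333333·8.9 + 0.333333·14 = 9.8.
E[X²] = 0.333333·84.5 + 0.333333·158.42 + 0.333333·206.24 = 149.72.
Var(X) = E[X²] − (E[X])² = 149.72 − 96.04 = 53.68.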